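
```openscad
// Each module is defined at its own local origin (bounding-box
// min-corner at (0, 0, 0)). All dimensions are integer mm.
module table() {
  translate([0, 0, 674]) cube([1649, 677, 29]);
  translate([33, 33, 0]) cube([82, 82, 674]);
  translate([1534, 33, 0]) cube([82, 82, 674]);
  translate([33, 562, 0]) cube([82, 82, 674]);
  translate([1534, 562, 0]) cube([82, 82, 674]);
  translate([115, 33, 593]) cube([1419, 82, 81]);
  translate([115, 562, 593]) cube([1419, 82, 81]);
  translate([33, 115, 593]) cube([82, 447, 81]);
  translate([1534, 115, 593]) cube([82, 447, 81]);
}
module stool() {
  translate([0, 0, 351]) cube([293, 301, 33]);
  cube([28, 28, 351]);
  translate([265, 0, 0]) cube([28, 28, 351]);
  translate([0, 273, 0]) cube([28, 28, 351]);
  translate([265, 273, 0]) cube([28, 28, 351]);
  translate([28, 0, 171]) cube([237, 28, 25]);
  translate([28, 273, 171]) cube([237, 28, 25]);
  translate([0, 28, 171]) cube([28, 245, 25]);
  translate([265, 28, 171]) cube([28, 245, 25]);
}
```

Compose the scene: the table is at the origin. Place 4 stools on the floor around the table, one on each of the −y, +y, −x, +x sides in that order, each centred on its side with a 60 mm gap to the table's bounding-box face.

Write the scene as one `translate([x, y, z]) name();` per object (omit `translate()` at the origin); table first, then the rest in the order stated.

table();
translate([678, -361, 0]) stool();
translate([678, 737, 0]) stool();
translate([-353, 188, 0]) stool();
translate([1709, 188, 0]) stool();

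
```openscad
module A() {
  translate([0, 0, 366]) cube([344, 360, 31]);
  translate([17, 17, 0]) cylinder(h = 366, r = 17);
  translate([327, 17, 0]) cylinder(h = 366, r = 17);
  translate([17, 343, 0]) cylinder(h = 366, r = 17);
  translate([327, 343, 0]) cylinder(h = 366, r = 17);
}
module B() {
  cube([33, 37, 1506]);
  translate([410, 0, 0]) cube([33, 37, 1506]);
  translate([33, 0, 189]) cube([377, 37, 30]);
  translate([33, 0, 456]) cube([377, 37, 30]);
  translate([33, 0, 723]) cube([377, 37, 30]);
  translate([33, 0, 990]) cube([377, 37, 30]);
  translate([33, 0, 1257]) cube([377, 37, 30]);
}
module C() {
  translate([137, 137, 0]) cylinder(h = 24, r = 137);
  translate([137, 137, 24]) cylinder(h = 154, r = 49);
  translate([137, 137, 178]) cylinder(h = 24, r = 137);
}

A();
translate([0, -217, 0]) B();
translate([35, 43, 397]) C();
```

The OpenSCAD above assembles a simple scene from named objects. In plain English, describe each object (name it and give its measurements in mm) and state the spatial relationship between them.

A is a four-legged stool. The seat is a 344×360×31 mm slab whose top surface is at z = 397 mm; four round legs, each 34 mm in diameter, run from the floor (z = 0) to the underside of the seat, each leg's axis is inset half a diameter from the nearest pair of seat edges (so the leg's bounding box is flush with the corner).

B is a wooden ladder with two side rails of 33×37 mm section and 1506 mm height, set 443 mm apart overall. Between them run 5 rectangular rungs (37 mm deep, 30 mm thick), front faces flush with the rails' −y face. The bottom of the first rung is 189 mm above the floor and each subsequent rung is 267 mm higher than the one below.

C is a spool: two coaxial disc flanges of radius 137 mm and thickness 24 mm, joined by a core cylinder of radius 49 mm and height 154 mm. The lower flange rests on z = 0 and the three cylinders share a vertical axis.

The ladder is on the floor beside the stool on its −y side. The spool is on top of the stool, centred.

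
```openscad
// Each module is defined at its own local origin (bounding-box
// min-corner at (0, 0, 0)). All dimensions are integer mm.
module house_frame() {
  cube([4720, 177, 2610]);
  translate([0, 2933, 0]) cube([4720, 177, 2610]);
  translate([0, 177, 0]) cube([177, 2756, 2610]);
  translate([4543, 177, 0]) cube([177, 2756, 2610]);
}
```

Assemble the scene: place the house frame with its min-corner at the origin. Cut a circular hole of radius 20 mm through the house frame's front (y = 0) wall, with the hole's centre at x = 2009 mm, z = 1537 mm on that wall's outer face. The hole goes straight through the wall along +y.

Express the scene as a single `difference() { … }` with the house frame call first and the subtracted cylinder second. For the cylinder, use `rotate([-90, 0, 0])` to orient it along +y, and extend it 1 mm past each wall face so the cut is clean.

difference() {
  house_frame();
  translate([2009, -1, 1537]) rotate([-90, 0, 0]) cylinder(h = 179, r = 20);
}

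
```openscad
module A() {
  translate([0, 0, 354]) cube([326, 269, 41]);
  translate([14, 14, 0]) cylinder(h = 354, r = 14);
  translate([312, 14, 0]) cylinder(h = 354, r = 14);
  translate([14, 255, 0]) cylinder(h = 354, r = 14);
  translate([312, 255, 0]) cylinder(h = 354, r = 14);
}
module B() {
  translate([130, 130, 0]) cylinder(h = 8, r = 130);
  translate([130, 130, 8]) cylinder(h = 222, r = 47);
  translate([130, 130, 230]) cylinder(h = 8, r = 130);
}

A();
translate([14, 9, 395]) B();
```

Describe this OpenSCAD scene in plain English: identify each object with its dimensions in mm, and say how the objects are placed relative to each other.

A is a four-legged stool. The seat is 326×269 mm, 41 mm thick, top at z = 395 mm. It stands on four round legs, each 28 mm in diameter, from z = 0 to the seat underside, each leg's axis is inset half a diameter from the nearest pair of seat edges (so the leg's bounding box is flush with the corner).

B is a spool: two coaxial disc flanges of radius 130 mm and thickness 8 mm, joined by a core cylinder of radius 47 mm and height 222 mm. The lower flange rests on z = 0 and the three cylinders share a vertical axis.

The spool is on top of the stool.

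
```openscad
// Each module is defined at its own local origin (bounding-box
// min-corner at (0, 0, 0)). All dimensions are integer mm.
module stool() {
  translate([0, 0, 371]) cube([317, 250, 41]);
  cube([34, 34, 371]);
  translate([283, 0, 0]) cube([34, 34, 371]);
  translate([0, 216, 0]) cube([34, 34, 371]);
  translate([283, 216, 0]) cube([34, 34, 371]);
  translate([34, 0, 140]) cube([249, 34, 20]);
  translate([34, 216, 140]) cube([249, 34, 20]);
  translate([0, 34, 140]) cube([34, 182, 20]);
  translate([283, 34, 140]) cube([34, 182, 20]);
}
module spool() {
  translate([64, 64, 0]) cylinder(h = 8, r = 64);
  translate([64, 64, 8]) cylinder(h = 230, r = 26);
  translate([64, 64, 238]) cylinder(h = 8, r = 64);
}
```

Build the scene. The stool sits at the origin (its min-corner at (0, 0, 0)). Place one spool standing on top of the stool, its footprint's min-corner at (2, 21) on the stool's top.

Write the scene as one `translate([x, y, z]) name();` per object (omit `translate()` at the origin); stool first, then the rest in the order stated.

stool();
translate([2, 21, 412]) spool();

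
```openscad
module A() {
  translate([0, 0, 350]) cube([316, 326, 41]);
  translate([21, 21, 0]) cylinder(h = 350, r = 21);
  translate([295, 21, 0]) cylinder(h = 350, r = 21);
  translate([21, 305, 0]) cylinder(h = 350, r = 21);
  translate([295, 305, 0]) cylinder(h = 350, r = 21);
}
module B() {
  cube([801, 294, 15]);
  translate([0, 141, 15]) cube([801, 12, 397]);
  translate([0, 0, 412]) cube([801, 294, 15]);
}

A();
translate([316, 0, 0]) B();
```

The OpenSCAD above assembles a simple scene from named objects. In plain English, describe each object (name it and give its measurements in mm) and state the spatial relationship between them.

A is a four-legged stool. The seat is 316×326 mm, 41 mm thick, top at z = 391 mm. It stands on four round legs, each 42 mm in diameter, from z = 0 to the seat underside, each leg's axis is inset half a diameter from the nearest pair of seat edges (so the leg's bounding box is flush with the corner).

B is an I-beam lying along x, 801 mm long. Overall section height 427 mm. Two flanges 294 mm wide (y) and 15 mm thick, one on the floor and one at the top; a web 12 mm thick runs between them, centred on the flange width.

The I-beam is against the stool's +x side, with their −y faces flush.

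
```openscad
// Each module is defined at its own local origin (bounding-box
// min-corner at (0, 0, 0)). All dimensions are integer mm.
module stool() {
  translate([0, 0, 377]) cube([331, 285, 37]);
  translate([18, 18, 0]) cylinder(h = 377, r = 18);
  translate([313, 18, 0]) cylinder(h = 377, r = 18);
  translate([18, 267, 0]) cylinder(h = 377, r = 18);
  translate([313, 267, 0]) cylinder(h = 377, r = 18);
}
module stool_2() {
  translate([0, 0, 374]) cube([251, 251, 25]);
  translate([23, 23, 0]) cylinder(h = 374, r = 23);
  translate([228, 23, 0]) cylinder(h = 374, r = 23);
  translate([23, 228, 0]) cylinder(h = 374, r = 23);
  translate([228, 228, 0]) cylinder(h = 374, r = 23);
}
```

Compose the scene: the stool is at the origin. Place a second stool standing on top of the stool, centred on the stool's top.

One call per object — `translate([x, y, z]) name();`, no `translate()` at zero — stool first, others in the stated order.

stool();
translate([40, 17, 414]) stool_2();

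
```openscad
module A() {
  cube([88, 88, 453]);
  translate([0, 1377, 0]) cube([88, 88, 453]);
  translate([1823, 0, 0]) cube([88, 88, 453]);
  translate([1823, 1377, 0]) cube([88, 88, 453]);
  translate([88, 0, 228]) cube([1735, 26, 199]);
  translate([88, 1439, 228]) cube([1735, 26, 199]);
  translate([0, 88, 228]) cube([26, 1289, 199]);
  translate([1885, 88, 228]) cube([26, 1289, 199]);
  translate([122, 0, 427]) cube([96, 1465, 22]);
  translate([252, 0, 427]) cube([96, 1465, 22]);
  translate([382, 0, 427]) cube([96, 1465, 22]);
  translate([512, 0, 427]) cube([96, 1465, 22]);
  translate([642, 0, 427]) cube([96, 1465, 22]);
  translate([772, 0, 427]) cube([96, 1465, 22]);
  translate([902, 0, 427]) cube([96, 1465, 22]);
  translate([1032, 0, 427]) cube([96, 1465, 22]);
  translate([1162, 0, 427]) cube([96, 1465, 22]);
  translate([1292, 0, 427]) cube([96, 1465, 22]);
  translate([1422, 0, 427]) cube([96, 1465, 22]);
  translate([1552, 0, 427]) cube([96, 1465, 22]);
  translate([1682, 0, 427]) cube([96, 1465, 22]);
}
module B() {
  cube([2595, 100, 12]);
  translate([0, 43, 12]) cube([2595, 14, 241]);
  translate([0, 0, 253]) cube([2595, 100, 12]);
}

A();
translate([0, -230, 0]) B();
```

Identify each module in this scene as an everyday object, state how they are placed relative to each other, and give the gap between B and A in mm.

The I-beam's nearest face is 130 mm from the bed frame's −y face.

A is a bed frame. B is an I-beam. The I-beam is on the floor beside the bed frame on its −y side. The gap between the I-beam and the bed frame is 130 mm.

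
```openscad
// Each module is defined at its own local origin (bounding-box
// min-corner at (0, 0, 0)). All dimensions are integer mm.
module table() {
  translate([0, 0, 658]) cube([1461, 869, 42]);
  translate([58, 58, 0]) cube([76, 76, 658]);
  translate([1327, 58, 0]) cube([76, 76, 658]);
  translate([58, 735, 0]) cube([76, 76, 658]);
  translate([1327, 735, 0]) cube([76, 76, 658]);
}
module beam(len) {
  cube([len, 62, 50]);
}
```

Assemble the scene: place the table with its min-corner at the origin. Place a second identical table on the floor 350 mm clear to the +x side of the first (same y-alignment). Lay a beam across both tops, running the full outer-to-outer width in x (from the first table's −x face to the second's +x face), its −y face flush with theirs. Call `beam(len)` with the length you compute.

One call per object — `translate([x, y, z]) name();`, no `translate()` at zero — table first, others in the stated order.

table();
translate([1811, 0, 0]) table();
translate([0, 0, 700]) beam(3272);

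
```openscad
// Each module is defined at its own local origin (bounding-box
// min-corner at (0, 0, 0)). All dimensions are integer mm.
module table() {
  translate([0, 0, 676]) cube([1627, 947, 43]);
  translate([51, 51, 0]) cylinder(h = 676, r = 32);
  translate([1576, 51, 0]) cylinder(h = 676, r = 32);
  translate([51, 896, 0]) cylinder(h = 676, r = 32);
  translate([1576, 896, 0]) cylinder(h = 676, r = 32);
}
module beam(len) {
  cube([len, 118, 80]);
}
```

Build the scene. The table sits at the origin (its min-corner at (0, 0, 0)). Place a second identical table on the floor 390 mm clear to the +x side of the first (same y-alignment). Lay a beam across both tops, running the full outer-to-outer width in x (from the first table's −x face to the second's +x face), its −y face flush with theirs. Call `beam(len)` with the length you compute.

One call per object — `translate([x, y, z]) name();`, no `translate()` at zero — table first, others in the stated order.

table();
translate([2017, 0, 0]) table();
translate([0, 0, 719]) beam(3644);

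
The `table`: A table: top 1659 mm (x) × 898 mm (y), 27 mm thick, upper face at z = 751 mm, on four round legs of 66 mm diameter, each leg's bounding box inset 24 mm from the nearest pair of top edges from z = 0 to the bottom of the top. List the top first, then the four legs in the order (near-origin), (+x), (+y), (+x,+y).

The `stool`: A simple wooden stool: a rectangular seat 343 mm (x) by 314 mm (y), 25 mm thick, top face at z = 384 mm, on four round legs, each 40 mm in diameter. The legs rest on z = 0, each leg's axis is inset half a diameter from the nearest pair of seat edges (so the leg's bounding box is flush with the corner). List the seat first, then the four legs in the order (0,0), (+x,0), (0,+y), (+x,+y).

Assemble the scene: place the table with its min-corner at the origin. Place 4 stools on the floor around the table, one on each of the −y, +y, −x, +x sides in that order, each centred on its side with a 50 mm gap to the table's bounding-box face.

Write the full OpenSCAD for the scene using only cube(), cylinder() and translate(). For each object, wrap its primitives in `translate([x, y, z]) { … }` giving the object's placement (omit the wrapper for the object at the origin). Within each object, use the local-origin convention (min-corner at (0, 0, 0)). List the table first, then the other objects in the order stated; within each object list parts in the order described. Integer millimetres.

translate([0, 0, 724]) cube([1659, 898, 27]);
translate([57, 57, 0]) cylinder(h = 724, r = 33);
translate([1602, 57, 0]) cylinder(h = 724, r = 33);
translate([57, 841, 0]) cylinder(h = 724, r = 33);
translate([1602, 841, 0]) cylinder(h = 724, r = 33);
translate([658, -364, 0]) {
  translate([0, 0, 359]) cube([343, 314, 25]);
  translate([20, 20, 0]) cylinder(h = 359, r = 20);
  translate([323, 20, 0]) cylinder(h = 359, r = 20);
  translate([20, 294, 0]) cylinder(h = 359, r = 20);
  translate([323, 294, 0]) cylinder(h = 359, r = 20);
}
translate([658, 948, 0]) {
  translate([0, 0, 359]) cube([343, 314, 25]);
  translate([20, 20, 0]) cylinder(h = 359, r = 20);
  translate([323, 20, 0]) cylinder(h = 359, r = 20);
  translate([20, 294, 0]) cylinder(h = 359, r = 20);
  translate([323, 294, 0]) cylinder(h = 359, r = 20);
}
translate([-393, 292, 0]) {
  translate([0, 0, 359]) cube([343, 314, 25]);
  translate([20, 20, 0]) cylinder(h = 359, r = 20);
  translate([323, 20, 0]) cylinder(h = 359, r = 20);
  translate([20, 294, 0]) cylinder(h = 359, r = 20);
  translate([323, 294, 0]) cylinder(h = 359, r = 20);
}
translate([1709, 292, 0]) {
  translate([0, 0, 359]) cube([343, 314, 25]);
  translate([20, 20, 0]) cylinder(h = 359, r = 20);
  translate([323, 20, 0]) cylinder(h = 359, r = 20);
  translate([20, 294, 0]) cylinder(h = 359, r = 20);
  translate([323, 294, 0]) cylinder(h = 359, r = 20);
}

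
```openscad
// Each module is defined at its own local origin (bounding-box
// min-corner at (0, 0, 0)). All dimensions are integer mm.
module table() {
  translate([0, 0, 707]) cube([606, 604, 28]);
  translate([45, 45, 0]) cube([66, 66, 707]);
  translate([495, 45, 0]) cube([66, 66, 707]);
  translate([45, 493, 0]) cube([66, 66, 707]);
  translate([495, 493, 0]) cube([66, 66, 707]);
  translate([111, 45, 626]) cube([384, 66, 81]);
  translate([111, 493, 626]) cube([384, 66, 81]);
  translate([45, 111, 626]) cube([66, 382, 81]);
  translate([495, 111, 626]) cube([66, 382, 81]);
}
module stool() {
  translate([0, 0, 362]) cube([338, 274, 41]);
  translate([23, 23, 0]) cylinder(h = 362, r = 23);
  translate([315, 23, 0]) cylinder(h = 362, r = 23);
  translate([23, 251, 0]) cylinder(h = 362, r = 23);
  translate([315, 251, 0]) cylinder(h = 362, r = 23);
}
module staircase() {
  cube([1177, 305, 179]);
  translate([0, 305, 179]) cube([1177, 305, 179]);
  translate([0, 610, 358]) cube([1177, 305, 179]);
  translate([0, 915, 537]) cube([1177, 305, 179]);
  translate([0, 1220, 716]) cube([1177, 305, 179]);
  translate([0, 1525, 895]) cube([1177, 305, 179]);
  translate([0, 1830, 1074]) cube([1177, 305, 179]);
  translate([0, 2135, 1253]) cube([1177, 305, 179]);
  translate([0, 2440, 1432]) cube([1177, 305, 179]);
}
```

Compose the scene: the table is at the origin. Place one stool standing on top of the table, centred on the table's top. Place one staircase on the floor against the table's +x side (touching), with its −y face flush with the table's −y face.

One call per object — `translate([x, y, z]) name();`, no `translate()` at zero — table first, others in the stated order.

table();
translate([134, 165, 735]) stool();
translate([606, 0, 0]) staircase();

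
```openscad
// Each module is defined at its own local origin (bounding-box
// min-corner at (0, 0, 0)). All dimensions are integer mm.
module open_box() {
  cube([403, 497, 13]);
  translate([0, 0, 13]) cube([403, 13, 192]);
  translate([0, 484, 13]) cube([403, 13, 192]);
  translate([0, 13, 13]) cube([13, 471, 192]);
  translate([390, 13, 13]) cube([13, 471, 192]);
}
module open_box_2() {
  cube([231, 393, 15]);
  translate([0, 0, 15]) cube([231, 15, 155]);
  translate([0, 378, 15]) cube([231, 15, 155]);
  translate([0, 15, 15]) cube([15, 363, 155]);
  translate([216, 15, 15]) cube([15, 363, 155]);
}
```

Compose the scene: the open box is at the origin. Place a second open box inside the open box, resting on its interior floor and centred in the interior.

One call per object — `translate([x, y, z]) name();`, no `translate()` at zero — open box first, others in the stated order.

open_box();
translate([86, 52, 13]) open_box_2();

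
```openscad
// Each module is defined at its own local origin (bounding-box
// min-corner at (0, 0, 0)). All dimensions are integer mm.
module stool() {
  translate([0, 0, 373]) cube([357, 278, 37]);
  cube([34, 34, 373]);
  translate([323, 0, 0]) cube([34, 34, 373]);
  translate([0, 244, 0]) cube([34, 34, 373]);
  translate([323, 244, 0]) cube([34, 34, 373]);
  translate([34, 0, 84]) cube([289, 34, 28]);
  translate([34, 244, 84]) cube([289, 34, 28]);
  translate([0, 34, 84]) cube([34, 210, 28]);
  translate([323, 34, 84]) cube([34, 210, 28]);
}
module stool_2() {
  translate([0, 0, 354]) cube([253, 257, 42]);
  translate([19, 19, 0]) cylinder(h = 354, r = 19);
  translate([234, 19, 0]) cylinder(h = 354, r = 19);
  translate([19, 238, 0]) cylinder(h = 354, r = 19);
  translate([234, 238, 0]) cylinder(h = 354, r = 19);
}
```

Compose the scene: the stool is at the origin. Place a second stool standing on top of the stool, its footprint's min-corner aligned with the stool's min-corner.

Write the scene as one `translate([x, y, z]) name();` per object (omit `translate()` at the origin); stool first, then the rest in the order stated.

stool();
translate([0, 0, 410]) stool_2();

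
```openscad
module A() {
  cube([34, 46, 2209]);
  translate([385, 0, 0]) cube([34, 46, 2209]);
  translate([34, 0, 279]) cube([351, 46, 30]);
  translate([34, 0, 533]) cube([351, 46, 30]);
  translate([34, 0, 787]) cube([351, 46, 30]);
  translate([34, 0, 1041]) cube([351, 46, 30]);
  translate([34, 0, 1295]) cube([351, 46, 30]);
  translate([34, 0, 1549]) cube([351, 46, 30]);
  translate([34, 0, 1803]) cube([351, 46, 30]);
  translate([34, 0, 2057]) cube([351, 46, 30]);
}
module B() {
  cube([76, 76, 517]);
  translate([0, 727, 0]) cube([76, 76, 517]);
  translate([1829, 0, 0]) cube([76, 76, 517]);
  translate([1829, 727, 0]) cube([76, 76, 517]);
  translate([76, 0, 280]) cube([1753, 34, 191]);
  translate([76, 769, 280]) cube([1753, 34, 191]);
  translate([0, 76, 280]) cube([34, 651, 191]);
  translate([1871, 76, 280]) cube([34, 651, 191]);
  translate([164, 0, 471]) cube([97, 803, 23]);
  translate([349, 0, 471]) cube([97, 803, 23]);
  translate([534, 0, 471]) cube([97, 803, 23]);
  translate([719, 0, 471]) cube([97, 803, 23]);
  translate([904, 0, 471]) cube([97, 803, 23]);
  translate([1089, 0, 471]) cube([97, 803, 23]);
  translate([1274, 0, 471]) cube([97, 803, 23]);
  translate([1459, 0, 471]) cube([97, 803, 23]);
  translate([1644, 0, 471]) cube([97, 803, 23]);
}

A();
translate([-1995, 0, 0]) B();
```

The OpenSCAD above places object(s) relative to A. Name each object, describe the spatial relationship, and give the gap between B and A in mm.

The bed frame's nearest face is 90 mm from the ladder's −x face.

A is a ladder. B is a bed frame. The bed frame is on the floor beside the ladder on its −x side. The gap between the bed frame and the ladder is 90 mm.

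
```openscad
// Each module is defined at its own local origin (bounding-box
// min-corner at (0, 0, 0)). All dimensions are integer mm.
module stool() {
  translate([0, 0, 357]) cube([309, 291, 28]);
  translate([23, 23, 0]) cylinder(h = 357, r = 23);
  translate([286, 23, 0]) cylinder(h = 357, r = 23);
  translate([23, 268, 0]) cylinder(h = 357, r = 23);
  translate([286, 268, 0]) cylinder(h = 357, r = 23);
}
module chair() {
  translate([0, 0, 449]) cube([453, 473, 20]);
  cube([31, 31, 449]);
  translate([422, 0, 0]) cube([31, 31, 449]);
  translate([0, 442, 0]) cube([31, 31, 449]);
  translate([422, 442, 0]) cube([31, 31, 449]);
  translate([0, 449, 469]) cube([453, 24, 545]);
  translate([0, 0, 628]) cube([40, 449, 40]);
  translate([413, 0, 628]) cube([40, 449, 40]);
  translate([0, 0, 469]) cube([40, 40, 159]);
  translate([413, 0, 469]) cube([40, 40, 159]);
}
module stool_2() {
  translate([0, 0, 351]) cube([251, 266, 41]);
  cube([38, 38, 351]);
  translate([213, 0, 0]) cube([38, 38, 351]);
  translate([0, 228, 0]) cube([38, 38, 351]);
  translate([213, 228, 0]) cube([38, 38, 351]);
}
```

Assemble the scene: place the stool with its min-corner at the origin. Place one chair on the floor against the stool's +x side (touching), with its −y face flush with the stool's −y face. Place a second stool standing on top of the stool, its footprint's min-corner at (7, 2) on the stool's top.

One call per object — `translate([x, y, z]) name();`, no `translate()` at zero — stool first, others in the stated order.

stool();
translate([309, 0, 0]) chair();
translate([7, 2, 385]) stool_2();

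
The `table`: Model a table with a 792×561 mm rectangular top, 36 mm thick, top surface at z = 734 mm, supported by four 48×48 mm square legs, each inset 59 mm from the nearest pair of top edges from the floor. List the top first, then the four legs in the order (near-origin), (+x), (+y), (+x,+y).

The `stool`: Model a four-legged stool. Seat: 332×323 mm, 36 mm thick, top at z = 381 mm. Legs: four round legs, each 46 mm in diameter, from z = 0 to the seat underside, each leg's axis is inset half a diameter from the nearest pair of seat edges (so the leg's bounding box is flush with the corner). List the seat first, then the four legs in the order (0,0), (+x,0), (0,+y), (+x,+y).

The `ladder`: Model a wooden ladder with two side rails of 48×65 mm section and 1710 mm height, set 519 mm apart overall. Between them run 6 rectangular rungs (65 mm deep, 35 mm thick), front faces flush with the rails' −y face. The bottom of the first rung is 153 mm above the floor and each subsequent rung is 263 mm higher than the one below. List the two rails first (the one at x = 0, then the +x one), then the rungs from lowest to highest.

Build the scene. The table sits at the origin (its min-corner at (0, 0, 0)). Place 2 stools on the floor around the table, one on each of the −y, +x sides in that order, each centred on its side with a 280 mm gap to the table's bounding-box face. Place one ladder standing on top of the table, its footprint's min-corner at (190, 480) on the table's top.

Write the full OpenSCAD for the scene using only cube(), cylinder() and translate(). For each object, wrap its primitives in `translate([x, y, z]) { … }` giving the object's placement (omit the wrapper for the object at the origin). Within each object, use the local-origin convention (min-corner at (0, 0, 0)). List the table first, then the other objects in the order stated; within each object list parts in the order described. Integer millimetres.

translate([0, 0, 698]) cube([792, 561, 36]);
translate([59, 59, 0]) cube([48, 48, 698]);
translate([685, 59, 0]) cube([48, 48, 698]);
translate([59, 454, 0]) cube([48, 48, 698]);
translate([685, 454, 0]) cube([48, 48, 698]);
translate([230, -603, 0]) {
  translate([0, 0, 345]) cube([332, 323, 36]);
  translate([23, 23, 0]) cylinder(h = 345, r = 23);
  translate([309, 23, 0]) cylinder(h = 345, r = 23);
  translate([23, 300, 0]) cylinder(h = 345, r = 23);
  translate([309, 300, 0]) cylinder(h = 345, r = 23);
}
translate([1072, 119, 0]) {
  translate([0, 0, 345]) cube([332, 323, 36]);
  translate([23, 23, 0]) cylinder(h = 345, r = 23);
  translate([309, 23, 0]) cylinder(h = 345, r = 23);
  translate([23, 300, 0]) cylinder(h = 345, r = 23);
  translate([309, 300, 0]) cylinder(h = 345, r = 23);
}
translate([190, 480, 734]) {
  cube([48, 65, 1710]);
  translate([471, 0, 0]) cube([48, 65, 1710]);
  translate([48, 0, 153]) cube([423, 65, 35]);
  translate([48, 0, 416]) cube([423, 65, 35]);
  translate([48, 0, 679]) cube([423, 65, 35]);
  translate([48, 0, 942]) cube([423, 65, 35]);
  translate([48, 0, 1205]) cube([423, 65, 35]);
  translate([48, 0, 1468]) cube([423, 65, 35]);
}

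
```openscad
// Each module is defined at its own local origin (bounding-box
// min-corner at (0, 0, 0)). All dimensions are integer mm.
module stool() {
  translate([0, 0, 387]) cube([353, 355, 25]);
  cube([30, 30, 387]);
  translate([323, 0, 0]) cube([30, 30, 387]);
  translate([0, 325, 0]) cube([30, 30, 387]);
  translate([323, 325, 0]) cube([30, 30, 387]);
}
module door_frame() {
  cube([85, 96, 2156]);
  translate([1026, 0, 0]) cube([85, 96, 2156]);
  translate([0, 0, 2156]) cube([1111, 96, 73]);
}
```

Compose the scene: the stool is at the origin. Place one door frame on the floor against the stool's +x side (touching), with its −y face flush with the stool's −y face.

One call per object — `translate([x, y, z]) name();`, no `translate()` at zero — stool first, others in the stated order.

stool();
translate([353, 0, 0]) door_frame();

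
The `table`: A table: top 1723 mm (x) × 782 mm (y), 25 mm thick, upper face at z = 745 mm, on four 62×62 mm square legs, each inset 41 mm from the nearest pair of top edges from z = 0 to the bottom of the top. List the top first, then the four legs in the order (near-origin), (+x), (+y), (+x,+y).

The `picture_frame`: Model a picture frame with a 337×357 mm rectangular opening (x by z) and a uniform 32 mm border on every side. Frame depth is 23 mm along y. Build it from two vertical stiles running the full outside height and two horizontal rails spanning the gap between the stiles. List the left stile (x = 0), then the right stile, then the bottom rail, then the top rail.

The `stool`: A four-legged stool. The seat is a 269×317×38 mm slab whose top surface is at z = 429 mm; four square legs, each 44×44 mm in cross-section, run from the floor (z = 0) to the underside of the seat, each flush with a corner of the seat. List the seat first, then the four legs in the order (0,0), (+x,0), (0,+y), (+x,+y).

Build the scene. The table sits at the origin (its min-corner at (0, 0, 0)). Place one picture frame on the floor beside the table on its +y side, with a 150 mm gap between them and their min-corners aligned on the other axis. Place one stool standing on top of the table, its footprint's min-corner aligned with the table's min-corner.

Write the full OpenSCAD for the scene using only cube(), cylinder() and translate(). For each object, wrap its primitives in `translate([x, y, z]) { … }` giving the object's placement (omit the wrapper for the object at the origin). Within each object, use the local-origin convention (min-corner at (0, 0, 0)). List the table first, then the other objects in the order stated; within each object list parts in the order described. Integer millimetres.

translate([0, 0, 720]) cube([1723, 782, 25]);
translate([41, 41, 0]) cube([62, 62, 720]);
translate([1620, 41, 0]) cube([62, 62, 720]);
translate([41, 679, 0]) cube([62, 62, 720]);
translate([1620, 679, 0]) cube([62, 62, 720]);
translate([0, 932, 0]) {
  cube([32, 23, 421]);
  translate([369, 0, 0]) cube([32, 23, 421]);
  translate([32, 0, 0]) cube([337, 23, 32]);
  translate([32, 0, 389]) cube([337, 23, 32]);
}
translate([0, 0, 745]) {
  translate([0, 0, 391]) cube([269, 317, 38]);
  cube([44, 44, 391]);
  translate([225, 0, 0]) cube([44, 44, 391]);
  translate([0, 273, 0]) cube([44, 44, 391]);
  translate([225, 273, 0]) cube([44, 44, 391]);
}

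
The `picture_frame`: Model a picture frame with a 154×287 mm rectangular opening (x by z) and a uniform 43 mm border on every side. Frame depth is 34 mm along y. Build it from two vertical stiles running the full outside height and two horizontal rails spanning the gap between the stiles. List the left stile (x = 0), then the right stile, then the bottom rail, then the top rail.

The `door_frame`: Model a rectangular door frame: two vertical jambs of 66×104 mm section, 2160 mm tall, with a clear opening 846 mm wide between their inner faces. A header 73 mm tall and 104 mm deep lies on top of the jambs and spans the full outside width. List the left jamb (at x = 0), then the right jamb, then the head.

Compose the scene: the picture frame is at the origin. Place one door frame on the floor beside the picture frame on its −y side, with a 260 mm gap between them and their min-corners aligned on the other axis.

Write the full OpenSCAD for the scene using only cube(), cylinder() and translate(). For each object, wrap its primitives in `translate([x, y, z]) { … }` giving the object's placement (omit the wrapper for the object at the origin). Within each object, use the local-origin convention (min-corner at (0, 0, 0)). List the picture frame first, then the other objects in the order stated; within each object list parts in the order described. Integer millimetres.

cube([43, 34, 373]);
translate([197, 0, 0]) cube([43, 34, 373]);
translate([43, 0, 0]) cube([154, 34, 43]);
translate([43, 0, 330]) cube([154, 34, 43]);
translate([0, -364, 0]) {
  cube([66, 104, 2160]);
  translate([912, 0, 0]) cube([66, 104, 2160]);
  translate([0, 0, 2160]) cube([978, 104, 73]);
}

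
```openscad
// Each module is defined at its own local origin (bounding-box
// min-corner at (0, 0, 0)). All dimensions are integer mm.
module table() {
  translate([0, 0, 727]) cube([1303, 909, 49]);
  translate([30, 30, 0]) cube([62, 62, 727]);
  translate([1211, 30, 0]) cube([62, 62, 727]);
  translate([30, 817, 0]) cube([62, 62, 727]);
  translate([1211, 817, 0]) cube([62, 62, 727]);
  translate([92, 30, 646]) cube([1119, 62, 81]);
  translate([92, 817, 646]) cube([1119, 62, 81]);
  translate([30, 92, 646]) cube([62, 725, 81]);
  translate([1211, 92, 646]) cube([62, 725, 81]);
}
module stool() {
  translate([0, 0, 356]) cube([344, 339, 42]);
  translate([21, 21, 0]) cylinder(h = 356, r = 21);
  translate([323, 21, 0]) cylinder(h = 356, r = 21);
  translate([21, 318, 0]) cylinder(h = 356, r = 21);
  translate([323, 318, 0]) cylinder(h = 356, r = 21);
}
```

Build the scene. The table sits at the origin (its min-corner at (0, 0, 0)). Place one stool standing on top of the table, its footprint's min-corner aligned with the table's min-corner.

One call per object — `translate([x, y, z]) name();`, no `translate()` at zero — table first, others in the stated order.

table();
translate([0, 0, 776]) stool();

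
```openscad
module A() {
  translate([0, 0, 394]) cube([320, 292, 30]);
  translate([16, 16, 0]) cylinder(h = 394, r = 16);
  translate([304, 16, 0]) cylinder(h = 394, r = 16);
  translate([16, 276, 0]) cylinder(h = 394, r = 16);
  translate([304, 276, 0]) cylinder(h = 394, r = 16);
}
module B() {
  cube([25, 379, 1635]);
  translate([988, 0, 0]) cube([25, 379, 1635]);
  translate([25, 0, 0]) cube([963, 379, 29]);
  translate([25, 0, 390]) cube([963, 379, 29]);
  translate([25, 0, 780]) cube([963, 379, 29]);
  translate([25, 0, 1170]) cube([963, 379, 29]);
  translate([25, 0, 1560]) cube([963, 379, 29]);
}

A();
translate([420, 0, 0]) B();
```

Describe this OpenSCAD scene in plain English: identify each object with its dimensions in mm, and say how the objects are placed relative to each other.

A is a four-legged stool. The seat is a 320×292×30 mm slab whose top surface is at z = 424 mm; four round legs, each 32 mm in diameter, run from the floor (z = 0) to the underside of the seat, each leg's axis is inset half a diameter from the nearest pair of seat edges (so the leg's bounding box is flush with the corner).

B is an open bookshelf. Two side panels, each 25 mm thick, 379 mm deep and 1635 mm tall, stand 1013 mm apart (outside-to-outside). Between them sit 5 shelves, each 29 mm thick and 379 mm deep, spanning the full gap between the sides. The bottom shelf rests on the floor (its underside at z = 0) and the clear gap between one shelf's top and the next shelf's underside is 361 mm.

The bookshelf is on the floor beside the stool on its +x side.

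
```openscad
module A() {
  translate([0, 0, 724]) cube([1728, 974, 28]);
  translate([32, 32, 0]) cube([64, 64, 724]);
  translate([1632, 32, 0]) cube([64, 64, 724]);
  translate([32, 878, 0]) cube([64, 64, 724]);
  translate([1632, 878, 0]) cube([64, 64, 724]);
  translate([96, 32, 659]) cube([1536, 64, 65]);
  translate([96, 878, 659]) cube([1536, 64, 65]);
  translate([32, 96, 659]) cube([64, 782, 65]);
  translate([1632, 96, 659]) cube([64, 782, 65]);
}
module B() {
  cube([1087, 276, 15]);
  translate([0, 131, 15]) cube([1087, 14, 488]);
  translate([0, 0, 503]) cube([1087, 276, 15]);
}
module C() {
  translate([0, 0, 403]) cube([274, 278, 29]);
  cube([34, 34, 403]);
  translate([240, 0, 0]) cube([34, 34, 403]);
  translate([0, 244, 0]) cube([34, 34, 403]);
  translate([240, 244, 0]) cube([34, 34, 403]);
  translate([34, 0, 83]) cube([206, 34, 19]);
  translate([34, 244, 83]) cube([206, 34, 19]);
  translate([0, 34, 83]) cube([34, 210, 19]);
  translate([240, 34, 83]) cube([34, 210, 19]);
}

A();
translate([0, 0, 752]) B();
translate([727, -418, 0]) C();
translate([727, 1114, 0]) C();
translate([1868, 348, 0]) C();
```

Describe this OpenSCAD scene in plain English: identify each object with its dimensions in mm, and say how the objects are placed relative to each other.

A is a rectangular dining table. The top is 1728×974×28 mm with its upper surface at z = 752 mm. It stands on four 64×64 mm square legs, each inset 32 mm from the nearest pair of top edges, running from the floor to the underside of the top. Four apron rails, 64 mm thick and 65 mm tall, run between adjacent legs with their top edges flush with the underside of the top and their outer faces flush with the legs' outer faces.

B is an I-beam lying along x, 1087 mm long. Overall section height 518 mm. Two flanges 276 mm wide (y) and 15 mm thick, one on the floor and one at the top; a web 14 mm thick runs between them, centred on the flange width.

C is a four-legged stool. The seat is 274×278 mm, 29 mm thick, top at z = 432 mm. It stands on four square legs, each 34×34 mm in cross-section, from z = 0 to the seat underside, each flush with a corner of the seat. Four stretchers, 34 mm wide and 19 mm tall, connect adjacent legs with their undersides at z = 83 mm, each running between the inner faces of the legs it joins and aligned with the legs' outer faces on the other axis.

The I-beam is on top of the table. Three stools sit around the table at the −y, +y, +x sides.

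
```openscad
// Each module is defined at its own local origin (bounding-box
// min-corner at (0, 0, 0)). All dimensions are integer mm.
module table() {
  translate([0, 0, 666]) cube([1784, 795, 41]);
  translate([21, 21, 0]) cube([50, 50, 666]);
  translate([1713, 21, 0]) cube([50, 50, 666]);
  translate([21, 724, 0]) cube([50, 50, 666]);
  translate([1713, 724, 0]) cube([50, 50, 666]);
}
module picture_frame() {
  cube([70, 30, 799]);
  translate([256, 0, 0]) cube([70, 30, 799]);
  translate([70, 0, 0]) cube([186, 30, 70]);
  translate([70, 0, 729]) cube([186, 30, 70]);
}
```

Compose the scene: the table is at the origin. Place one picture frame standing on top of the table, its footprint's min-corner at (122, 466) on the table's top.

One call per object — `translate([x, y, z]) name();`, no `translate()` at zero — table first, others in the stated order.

table();
translate([122, 466, 707]) picture_frame();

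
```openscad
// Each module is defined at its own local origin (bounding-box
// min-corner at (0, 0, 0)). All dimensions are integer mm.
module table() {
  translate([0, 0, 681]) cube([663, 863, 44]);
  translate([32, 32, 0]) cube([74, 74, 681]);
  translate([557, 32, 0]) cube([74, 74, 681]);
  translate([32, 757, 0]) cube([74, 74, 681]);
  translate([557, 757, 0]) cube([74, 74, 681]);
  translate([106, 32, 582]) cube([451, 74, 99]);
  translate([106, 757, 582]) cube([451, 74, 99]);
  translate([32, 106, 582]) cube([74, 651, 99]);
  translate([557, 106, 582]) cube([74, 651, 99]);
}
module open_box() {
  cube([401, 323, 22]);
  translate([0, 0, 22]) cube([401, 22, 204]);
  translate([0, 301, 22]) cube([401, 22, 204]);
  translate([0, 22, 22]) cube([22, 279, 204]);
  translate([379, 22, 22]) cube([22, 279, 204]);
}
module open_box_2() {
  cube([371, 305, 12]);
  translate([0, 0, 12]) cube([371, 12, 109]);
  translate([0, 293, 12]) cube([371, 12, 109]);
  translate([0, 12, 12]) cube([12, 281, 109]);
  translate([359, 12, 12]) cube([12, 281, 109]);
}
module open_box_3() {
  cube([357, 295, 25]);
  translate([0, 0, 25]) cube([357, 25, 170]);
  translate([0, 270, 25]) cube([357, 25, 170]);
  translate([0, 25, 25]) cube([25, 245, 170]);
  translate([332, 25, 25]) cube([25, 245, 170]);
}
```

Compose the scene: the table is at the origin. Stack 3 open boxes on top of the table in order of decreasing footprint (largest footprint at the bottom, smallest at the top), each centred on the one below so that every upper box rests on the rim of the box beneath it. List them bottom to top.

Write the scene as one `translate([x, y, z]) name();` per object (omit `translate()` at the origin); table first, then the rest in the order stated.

table();
translate([131, 270, 725]) open_box();
translate([146, 279, 951]) open_box_2();
translate([153, 284, 1072]) open_box_3();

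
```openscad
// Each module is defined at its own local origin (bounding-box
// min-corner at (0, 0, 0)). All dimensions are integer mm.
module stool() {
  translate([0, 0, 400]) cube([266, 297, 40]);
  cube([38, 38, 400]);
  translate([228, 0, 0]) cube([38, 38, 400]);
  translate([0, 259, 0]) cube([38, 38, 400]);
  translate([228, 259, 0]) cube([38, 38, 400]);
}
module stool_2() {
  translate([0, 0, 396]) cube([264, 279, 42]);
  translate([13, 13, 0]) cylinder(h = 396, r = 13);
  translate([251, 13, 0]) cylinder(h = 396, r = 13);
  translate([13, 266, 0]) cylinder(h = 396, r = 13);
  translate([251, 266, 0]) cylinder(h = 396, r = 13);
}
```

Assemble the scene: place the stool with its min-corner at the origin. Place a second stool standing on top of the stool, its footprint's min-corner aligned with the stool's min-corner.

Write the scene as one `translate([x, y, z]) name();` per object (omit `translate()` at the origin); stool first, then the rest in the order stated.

stool();
translate([0, 0, 440]) stool_2();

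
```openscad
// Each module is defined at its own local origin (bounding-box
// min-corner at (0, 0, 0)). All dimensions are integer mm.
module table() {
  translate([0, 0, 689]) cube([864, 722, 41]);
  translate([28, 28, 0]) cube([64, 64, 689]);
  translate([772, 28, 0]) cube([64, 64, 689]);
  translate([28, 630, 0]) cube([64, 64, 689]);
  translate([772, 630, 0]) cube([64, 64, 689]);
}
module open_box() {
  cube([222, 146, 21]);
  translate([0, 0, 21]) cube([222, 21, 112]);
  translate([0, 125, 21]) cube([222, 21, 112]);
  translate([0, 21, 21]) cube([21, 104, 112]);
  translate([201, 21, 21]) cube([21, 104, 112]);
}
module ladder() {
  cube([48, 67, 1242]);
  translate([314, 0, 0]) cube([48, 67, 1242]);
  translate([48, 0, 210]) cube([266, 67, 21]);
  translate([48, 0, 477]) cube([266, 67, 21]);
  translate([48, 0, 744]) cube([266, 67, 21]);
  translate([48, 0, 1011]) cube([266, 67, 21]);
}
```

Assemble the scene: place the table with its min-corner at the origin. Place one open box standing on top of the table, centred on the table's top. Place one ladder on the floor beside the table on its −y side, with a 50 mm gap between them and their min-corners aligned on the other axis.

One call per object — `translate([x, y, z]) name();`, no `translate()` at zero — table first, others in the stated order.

table();
translate([321, 288, 730]) open_box();
translate([0, -117, 0]) ladder();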